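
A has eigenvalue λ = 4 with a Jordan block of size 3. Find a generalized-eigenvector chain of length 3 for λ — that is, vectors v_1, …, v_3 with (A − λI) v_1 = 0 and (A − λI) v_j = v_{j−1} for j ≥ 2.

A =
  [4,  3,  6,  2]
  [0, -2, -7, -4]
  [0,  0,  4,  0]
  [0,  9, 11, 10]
A Jordan chain for λ = 4 of length 3:
v_1 = (1, -2, 0, 3)ᵀ
v_2 = (6, -7, 0, 11)ᵀ
v_3 = (0, 0, 1, 0)ᵀ

Let N = A − (4)·I. We want v_3 with N^3 v_3 = 0 but N^2 v_3 ≠ 0; then v_{j-1} := N · v_j for j = 3, …, 2.

Pick v_3 = (0, 0, 1, 0)ᵀ.
Then v_2 = N · v_3 = (6, -7, 0, 11)ᵀ.
Then v_1 = N · v_2 = (1, -2, 0, 3)ᵀ.

Sanity check: (A − (4)·I) v_1 = (0, 0, 0, 0)ᵀ = 0. ✓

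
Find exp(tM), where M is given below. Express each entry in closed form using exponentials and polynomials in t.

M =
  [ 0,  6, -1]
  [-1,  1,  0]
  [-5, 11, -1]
e^{tM} =
  [1 - t^2/2, -5*t^2/2 + 6*t, t^2/2 - t]
  [-t^2/2 - t, -5*t^2/2 + t + 1, t^2/2]
  [-3*t^2 - 5*t, -15*t^2 + 11*t, 3*t^2 - t + 1]

Strategy: write M = P · J · P⁻¹ where J is a Jordan canonical form, so e^{tM} = P · e^{tJ} · P⁻¹, and e^{tJ} can be computed block-by-block.

M has Jordan form
J =
  [0, 1, 0]
  [0, 0, 1]
  [0, 0, 0]
(up to reordering of blocks).

Per-block formulas:
  For a 3×3 Jordan block J_3(0): exp(t · J_3(0)) = e^(0t)·(I + t·N + (t^2/2)·N^2), where N is the 3×3 nilpotent shift.

After assembling e^{tJ} and conjugating by P, we get:

e^{tM} =
  [1 - t^2/2, -5*t^2/2 + 6*t, t^2/2 - t]
  [-t^2/2 - t, -5*t^2/2 + t + 1, t^2/2]
  [-3*t^2 - 5*t, -15*t^2 + 11*t, 3*t^2 - t + 1]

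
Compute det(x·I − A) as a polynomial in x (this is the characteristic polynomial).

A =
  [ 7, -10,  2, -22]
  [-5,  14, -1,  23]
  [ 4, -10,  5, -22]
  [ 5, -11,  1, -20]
x^4 - 6*x^3 + 54*x - 81

Expanding det(x·I − A) (e.g. by cofactor expansion or by noting that A is similar to its Jordan form J, which has the same characteristic polynomial as A) gives
  χ_A(x) = x^4 - 6*x^3 + 54*x - 81
which factors as (x - 3)^3*(x + 3). The eigenvalues (with algebraic multiplicities) are λ = -3 with multiplicity 1, λ = 3 with multiplicity 3.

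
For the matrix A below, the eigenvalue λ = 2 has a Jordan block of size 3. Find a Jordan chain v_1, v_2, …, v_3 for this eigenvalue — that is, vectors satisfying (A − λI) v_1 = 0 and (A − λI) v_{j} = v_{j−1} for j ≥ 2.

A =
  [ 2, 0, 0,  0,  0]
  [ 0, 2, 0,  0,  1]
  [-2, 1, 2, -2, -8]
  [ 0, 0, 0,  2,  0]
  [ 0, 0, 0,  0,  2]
A Jordan chain for λ = 2 of length 3:
v_1 = (0, 0, 1, 0, 0)ᵀ
v_2 = (0, 1, -8, 0, 0)ᵀ
v_3 = (0, 0, 0, 0, 1)ᵀ

Let N = A − (2)·I. We want v_3 with N^3 v_3 = 0 but N^2 v_3 ≠ 0; then v_{j-1} := N · v_j for j = 3, …, 2.

Pick v_3 = (0, 0, 0, 0, 1)ᵀ.
Then v_2 = N · v_3 = (0, 1, -8, 0, 0)ᵀ.
Then v_1 = N · v_2 = (0, 0, 1, 0, 0)ᵀ.

Sanity check: (A − (2)·I) v_1 = (0, 0, 0, 0, 0)ᵀ = 0. ✓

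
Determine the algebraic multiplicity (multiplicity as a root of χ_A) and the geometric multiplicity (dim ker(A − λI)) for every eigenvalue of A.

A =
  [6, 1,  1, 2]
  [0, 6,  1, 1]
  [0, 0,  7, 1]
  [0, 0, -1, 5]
λ = 6: alg = 4, geom = 2

Step 1 — factor the characteristic polynomial to read off the algebraic multiplicities:
  χ_A(x) = (x - 6)^4

Step 2 — compute geometric multiplicities via the rank-nullity identity g(λ) = n − rank(A − λI):
  rank(A − (6)·I) = 2, so dim ker(A − (6)·I) = n − 2 = 2

Summary:
  λ = 6: algebraic multiplicity = 4, geometric multiplicity = 2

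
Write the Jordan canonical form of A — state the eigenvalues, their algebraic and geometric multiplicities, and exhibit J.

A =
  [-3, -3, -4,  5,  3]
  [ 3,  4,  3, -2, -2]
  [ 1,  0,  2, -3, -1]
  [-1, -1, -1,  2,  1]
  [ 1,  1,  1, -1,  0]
J_3(1) ⊕ J_2(1)

The characteristic polynomial is
  det(x·I − A) = x^5 - 5*x^4 + 10*x^3 - 10*x^2 + 5*x - 1 = (x - 1)^5

Eigenvalues and multiplicities (the geometric multiplicity of λ is n − rank(A − λI), which equals the number of Jordan blocks for λ):
  λ = 1: algebraic multiplicity = 5, geometric multiplicity = 2

Determining the block sizes for each eigenvalue:
  λ = 1: with am = 5 and gm = 2, the partition is not yet determined (e.g. several partitions of 5 into 2 parts exist). Let N = A − (1)·I. Computing rank(N^1) = 3, rank(N^2) = 1, rank(N^3) = 0; the number of blocks of size ≥ j is rank(N^{j−1}) − rank(N^j), giving [2, 2, 1]. So we have 1 block(s) of size 3, 1 block(s) of size 2 → block sizes [3, 2]

Assembling the blocks gives a Jordan form
J =
  [1, 1, 0, 0, 0]
  [0, 1, 1, 0, 0]
  [0, 0, 1, 0, 0]
  [0, 0, 0, 1, 1]
  [0, 0, 0, 0, 1]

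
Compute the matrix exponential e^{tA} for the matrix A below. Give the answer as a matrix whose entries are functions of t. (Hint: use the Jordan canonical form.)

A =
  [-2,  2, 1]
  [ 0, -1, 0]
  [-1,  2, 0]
e^{tA} =
  [-t*exp(-t) + exp(-t), 2*t*exp(-t), t*exp(-t)]
  [0, exp(-t), 0]
  [-t*exp(-t), 2*t*exp(-t), t*exp(-t) + exp(-t)]

Strategy: write A = P · J · P⁻¹ where J is a Jordan canonical form, so e^{tA} = P · e^{tJ} · P⁻¹, and e^{tJ} can be computed block-by-block.

A has Jordan form
J =
  [-1,  1,  0]
  [ 0, -1,  0]
  [ 0,  0, -1]
(up to reordering of blocks).

Per-block formulas:
  For a 2×2 Jordan block J_2(-1): exp(t · J_2(-1)) = e^(-1t)·(I + t·N), where N is the 2×2 nilpotent shift.
  For a 1×1 block at λ = -1: exp(t · [-1]) = [e^(-1t)].

After assembling e^{tJ} and conjugating by P, we get:

e^{tA} =
  [-t*exp(-t) + exp(-t), 2*t*exp(-t), t*exp(-t)]
  [0, exp(-t), 0]
  [-t*exp(-t), 2*t*exp(-t), t*exp(-t) + exp(-t)]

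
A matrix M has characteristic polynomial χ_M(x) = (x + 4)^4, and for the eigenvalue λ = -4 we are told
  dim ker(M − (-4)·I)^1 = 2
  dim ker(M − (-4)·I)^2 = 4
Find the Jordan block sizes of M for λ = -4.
Block sizes for λ = -4: [2, 2]

From the dimensions of kernels of powers, the number of Jordan blocks of size at least j is d_j − d_{j−1} where d_j = dim ker(N^j) (with d_0 = 0). Computing the differences gives [2, 2].
The number of blocks of size exactly k is (#blocks of size ≥ k) − (#blocks of size ≥ k + 1), so the partition is: 2 block(s) of size 2.
In nonincreasing order the block sizes are [2, 2].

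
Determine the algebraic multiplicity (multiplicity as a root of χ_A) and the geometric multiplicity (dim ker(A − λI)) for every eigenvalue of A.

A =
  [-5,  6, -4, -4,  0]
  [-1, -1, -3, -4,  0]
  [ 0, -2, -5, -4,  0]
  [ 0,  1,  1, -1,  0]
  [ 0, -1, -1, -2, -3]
λ = -3: alg = 5, geom = 3

Step 1 — factor the characteristic polynomial to read off the algebraic multiplicities:
  χ_A(x) = (x + 3)^5

Step 2 — compute geometric multiplicities via the rank-nullity identity g(λ) = n − rank(A − λI):
  rank(A − (-3)·I) = 2, so dim ker(A − (-3)·I) = n − 2 = 3

Summary:
  λ = -3: algebraic multiplicity = 5, geometric multiplicity = 3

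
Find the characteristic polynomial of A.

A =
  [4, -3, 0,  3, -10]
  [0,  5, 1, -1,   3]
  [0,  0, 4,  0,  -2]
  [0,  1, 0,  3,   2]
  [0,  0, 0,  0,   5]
x^5 - 21*x^4 + 176*x^3 - 736*x^2 + 1536*x - 1280

Expanding det(x·I − A) (e.g. by cofactor expansion or by noting that A is similar to its Jordan form J, which has the same characteristic polynomial as A) gives
  χ_A(x) = x^5 - 21*x^4 + 176*x^3 - 736*x^2 + 1536*x - 1280
which factors as (x - 5)*(x - 4)^4. The eigenvalues (with algebraic multiplicities) are λ = 4 with multiplicity 4, λ = 5 with multiplicity 1.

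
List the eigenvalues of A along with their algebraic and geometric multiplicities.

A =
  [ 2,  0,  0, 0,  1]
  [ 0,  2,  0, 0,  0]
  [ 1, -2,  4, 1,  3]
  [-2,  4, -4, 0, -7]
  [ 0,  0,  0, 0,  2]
λ = 2: alg = 5, geom = 3

Step 1 — factor the characteristic polynomial to read off the algebraic multiplicities:
  χ_A(x) = (x - 2)^5

Step 2 — compute geometric multiplicities via the rank-nullity identity g(λ) = n − rank(A − λI):
  rank(A − (2)·I) = 2, so dim ker(A − (2)·I) = n − 2 = 3

Summary:
  λ = 2: algebraic multiplicity = 5, geometric multiplicity = 3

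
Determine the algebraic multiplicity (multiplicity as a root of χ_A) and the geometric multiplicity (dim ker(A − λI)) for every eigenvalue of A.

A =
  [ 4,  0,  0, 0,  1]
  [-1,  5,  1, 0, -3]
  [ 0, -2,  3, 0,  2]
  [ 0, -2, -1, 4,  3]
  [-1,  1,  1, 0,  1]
λ = 3: alg = 3, geom = 1; λ = 4: alg = 2, geom = 2

Step 1 — factor the characteristic polynomial to read off the algebraic multiplicities:
  χ_A(x) = (x - 4)^2*(x - 3)^3

Step 2 — compute geometric multiplicities via the rank-nullity identity g(λ) = n − rank(A − λI):
  rank(A − (3)·I) = 4, so dim ker(A − (3)·I) = n − 4 = 1
  rank(A − (4)·I) = 3, so dim ker(A − (4)·I) = n − 3 = 2

Summary:
  λ = 3: algebraic multiplicity = 3, geometric multiplicity = 1
  λ = 4: algebraic multiplicity = 2, geometric multiplicity = 2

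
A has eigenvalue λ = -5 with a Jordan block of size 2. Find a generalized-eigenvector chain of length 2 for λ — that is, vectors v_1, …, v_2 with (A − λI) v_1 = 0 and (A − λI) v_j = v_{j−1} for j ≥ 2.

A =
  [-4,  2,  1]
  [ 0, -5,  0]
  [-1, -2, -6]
A Jordan chain for λ = -5 of length 2:
v_1 = (1, 0, -1)ᵀ
v_2 = (1, 0, 0)ᵀ

Let N = A − (-5)·I. We want v_2 with N^2 v_2 = 0 but N^1 v_2 ≠ 0; then v_{j-1} := N · v_j for j = 2, …, 2.

Pick v_2 = (1, 0, 0)ᵀ.
Then v_1 = N · v_2 = (1, 0, -1)ᵀ.

Sanity check: (A − (-5)·I) v_1 = (0, 0, 0)ᵀ = 0. ✓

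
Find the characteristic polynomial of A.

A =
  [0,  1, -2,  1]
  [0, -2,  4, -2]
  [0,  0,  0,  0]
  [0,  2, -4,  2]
x^4

Expanding det(x·I − A) (e.g. by cofactor expansion or by noting that A is similar to its Jordan form J, which has the same characteristic polynomial as A) gives
  χ_A(x) = x^4
which factors as x^4. The eigenvalues (with algebraic multiplicities) are λ = 0 with multiplicity 4.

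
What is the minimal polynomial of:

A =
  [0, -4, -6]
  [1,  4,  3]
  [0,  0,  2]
x^2 - 4*x + 4

The characteristic polynomial is χ_A(x) = (x - 2)^3, so the eigenvalues are known. The minimal polynomial is
  m_A(x) = Π_λ (x − λ)^{k_λ}
where k_λ is the size of the *largest* Jordan block for λ (equivalently, the smallest k with (A − λI)^k v = 0 for every generalised eigenvector v of λ).

  λ = 2: largest Jordan block has size 2, contributing (x − 2)^2

So m_A(x) = (x - 2)^2 = x^2 - 4*x + 4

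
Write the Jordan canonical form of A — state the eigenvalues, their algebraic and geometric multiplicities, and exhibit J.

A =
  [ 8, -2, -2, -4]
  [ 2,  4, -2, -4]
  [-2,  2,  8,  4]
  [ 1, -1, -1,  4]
J_2(6) ⊕ J_1(6) ⊕ J_1(6)

The characteristic polynomial is
  det(x·I − A) = x^4 - 24*x^3 + 216*x^2 - 864*x + 1296 = (x - 6)^4

Eigenvalues and multiplicities (the geometric multiplicity of λ is n − rank(A − λI), which equals the number of Jordan blocks for λ):
  λ = 6: algebraic multiplicity = 4, geometric multiplicity = 3

Determining the block sizes for each eigenvalue:
  λ = 6: 3 blocks summing to 4 forces exactly one block of size 2 and the rest size 1 → block sizes [2, 1, 1]

Assembling the blocks gives a Jordan form
J =
  [6, 1, 0, 0]
  [0, 6, 0, 0]
  [0, 0, 6, 0]
  [0, 0, 0, 6]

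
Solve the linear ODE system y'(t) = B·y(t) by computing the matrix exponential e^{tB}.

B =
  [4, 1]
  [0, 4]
e^{tB} =
  [exp(4*t), t*exp(4*t)]
  [0, exp(4*t)]

Strategy: write B = P · J · P⁻¹ where J is a Jordan canonical form, so e^{tB} = P · e^{tJ} · P⁻¹, and e^{tJ} can be computed block-by-block.

B has Jordan form
J =
  [4, 1]
  [0, 4]
(up to reordering of blocks).

Per-block formulas:
  For a 2×2 Jordan block J_2(4): exp(t · J_2(4)) = e^(4t)·(I + t·N), where N is the 2×2 nilpotent shift.

After assembling e^{tJ} and conjugating by P, we get:

e^{tB} =
  [exp(4*t), t*exp(4*t)]
  [0, exp(4*t)]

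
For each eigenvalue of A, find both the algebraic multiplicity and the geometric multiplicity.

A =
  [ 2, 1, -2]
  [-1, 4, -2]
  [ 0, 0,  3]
λ = 3: alg = 3, geom = 2

Step 1 — factor the characteristic polynomial to read off the algebraic multiplicities:
  χ_A(x) = (x - 3)^3

Step 2 — compute geometric multiplicities via the rank-nullity identity g(λ) = n − rank(A − λI):
  rank(A − (3)·I) = 1, so dim ker(A − (3)·I) = n − 1 = 2

Summary:
  λ = 3: algebraic multiplicity = 3, geometric multiplicity = 2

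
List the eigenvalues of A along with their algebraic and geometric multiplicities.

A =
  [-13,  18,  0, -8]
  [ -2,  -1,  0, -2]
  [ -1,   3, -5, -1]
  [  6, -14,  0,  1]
λ = -5: alg = 3, geom = 2; λ = -3: alg = 1, geom = 1

Step 1 — factor the characteristic polynomial to read off the algebraic multiplicities:
  χ_A(x) = (x + 3)*(x + 5)^3

Step 2 — compute geometric multiplicities via the rank-nullity identity g(λ) = n − rank(A − λI):
  rank(A − (-5)·I) = 2, so dim ker(A − (-5)·I) = n − 2 = 2
  rank(A − (-3)·I) = 3, so dim ker(A − (-3)·I) = n − 3 = 1

Summary:
  λ = -5: algebraic multiplicity = 3, geometric multiplicity = 2
  λ = -3: algebraic multiplicity = 1, geometric multiplicity = 1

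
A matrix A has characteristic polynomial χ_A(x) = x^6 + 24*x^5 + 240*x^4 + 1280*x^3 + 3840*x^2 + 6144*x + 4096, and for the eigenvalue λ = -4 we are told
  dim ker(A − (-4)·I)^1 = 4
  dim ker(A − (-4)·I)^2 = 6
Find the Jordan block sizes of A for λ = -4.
Block sizes for λ = -4: [2, 2, 1, 1]

From the dimensions of kernels of powers, the number of Jordan blocks of size at least j is d_j − d_{j−1} where d_j = dim ker(N^j) (with d_0 = 0). Computing the differences gives [4, 2].
The number of blocks of size exactly k is (#blocks of size ≥ k) − (#blocks of size ≥ k + 1), so the partition is: 2 block(s) of size 1, 2 block(s) of size 2.
In nonincreasing order the block sizes are [2, 2, 1, 1].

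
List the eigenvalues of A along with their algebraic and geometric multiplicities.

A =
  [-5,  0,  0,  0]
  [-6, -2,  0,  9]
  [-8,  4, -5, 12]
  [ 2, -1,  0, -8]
λ = -5: alg = 4, geom = 3

Step 1 — factor the characteristic polynomial to read off the algebraic multiplicities:
  χ_A(x) = (x + 5)^4

Step 2 — compute geometric multiplicities via the rank-nullity identity g(λ) = n − rank(A − λI):
  rank(A − (-5)·I) = 1, so dim ker(A − (-5)·I) = n − 1 = 3

Summary:
  λ = -5: algebraic multiplicity = 4, geometric multiplicity = 3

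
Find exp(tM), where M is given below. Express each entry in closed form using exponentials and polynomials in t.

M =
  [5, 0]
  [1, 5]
e^{tM} =
  [exp(5*t), 0]
  [t*exp(5*t), exp(5*t)]

Strategy: write M = P · J · P⁻¹ where J is a Jordan canonical form, so e^{tM} = P · e^{tJ} · P⁻¹, and e^{tJ} can be computed block-by-block.

M has Jordan form
J =
  [5, 1]
  [0, 5]
(up to reordering of blocks).

Per-block formulas:
  For a 2×2 Jordan block J_2(5): exp(t · J_2(5)) = e^(5t)·(I + t·N), where N is the 2×2 nilpotent shift.

After assembling e^{tJ} and conjugating by P, we get:

e^{tM} =
  [exp(5*t), 0]
  [t*exp(5*t), exp(5*t)]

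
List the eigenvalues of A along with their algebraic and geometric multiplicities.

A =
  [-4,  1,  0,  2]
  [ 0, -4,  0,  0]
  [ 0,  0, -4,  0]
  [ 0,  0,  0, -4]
λ = -4: alg = 4, geom = 3

Step 1 — factor the characteristic polynomial to read off the algebraic multiplicities:
  χ_A(x) = (x + 4)^4

Step 2 — compute geometric multiplicities via the rank-nullity identity g(λ) = n − rank(A − λI):
  rank(A − (-4)·I) = 1, so dim ker(A − (-4)·I) = n − 1 = 3

Summary:
  λ = -4: algebraic multiplicity = 4, geometric multiplicity = 3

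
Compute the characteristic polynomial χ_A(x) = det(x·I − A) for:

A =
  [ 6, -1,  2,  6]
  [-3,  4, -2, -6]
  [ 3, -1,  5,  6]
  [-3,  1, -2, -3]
x^4 - 12*x^3 + 54*x^2 - 108*x + 81

Expanding det(x·I − A) (e.g. by cofactor expansion or by noting that A is similar to its Jordan form J, which has the same characteristic polynomial as A) gives
  χ_A(x) = x^4 - 12*x^3 + 54*x^2 - 108*x + 81
which factors as (x - 3)^4. The eigenvalues (with algebraic multiplicities) are λ = 3 with multiplicity 4.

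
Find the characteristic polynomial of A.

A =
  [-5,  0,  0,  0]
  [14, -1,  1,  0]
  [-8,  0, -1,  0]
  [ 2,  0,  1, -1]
x^4 + 8*x^3 + 18*x^2 + 16*x + 5

Expanding det(x·I − A) (e.g. by cofactor expansion or by noting that A is similar to its Jordan form J, which has the same characteristic polynomial as A) gives
  χ_A(x) = x^4 + 8*x^3 + 18*x^2 + 16*x + 5
which factors as (x + 1)^3*(x + 5). The eigenvalues (with algebraic multiplicities) are λ = -5 with multiplicity 1, λ = -1 with multiplicity 3.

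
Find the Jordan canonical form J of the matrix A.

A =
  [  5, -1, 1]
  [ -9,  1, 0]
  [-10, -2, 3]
J_1(1) ⊕ J_2(4)

The characteristic polynomial is
  det(x·I − A) = x^3 - 9*x^2 + 24*x - 16 = (x - 4)^2*(x - 1)

Eigenvalues and multiplicities (the geometric multiplicity of λ is n − rank(A − λI), which equals the number of Jordan blocks for λ):
  λ = 1: algebraic multiplicity = 1, geometric multiplicity = 1
  λ = 4: algebraic multiplicity = 2, geometric multiplicity = 1

Determining the block sizes for each eigenvalue:
  λ = 1: one block (gm = 1), so the single block has size am = 1 → block sizes [1]
  λ = 4: one block (gm = 1), so the single block has size am = 2 → block sizes [2]

Assembling the blocks gives a Jordan form
J =
  [1, 0, 0]
  [0, 4, 1]
  [0, 0, 4]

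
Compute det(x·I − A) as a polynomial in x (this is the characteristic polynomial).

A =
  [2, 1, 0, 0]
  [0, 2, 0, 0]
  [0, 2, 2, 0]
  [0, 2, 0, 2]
x^4 - 8*x^3 + 24*x^2 - 32*x + 16

Expanding det(x·I − A) (e.g. by cofactor expansion or by noting that A is similar to its Jordan form J, which has the same characteristic polynomial as A) gives
  χ_A(x) = x^4 - 8*x^3 + 24*x^2 - 32*x + 16
which factors as (x - 2)^4. The eigenvalues (with algebraic multiplicities) are λ = 2 with multiplicity 4.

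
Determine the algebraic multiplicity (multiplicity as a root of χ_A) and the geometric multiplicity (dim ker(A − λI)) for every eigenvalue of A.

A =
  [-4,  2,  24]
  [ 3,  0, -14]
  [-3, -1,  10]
λ = 2: alg = 3, geom = 1

Step 1 — factor the characteristic polynomial to read off the algebraic multiplicities:
  χ_A(x) = (x - 2)^3

Step 2 — compute geometric multiplicities via the rank-nullity identity g(λ) = n − rank(A − λI):
  rank(A − (2)·I) = 2, so dim ker(A − (2)·I) = n − 2 = 1

Summary:
  λ = 2: algebraic multiplicity = 3, geometric multiplicity = 1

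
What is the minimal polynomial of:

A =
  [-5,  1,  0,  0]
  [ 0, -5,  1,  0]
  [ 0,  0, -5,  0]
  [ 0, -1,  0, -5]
x^3 + 15*x^2 + 75*x + 125

The characteristic polynomial is χ_A(x) = (x + 5)^4, so the eigenvalues are known. The minimal polynomial is
  m_A(x) = Π_λ (x − λ)^{k_λ}
where k_λ is the size of the *largest* Jordan block for λ (equivalently, the smallest k with (A − λI)^k v = 0 for every generalised eigenvector v of λ).

  λ = -5: largest Jordan block has size 3, contributing (x + 5)^3

So m_A(x) = (x + 5)^3 = x^3 + 15*x^2 + 75*x + 125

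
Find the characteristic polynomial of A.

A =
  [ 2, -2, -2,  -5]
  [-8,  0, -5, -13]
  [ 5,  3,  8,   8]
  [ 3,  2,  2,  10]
x^4 - 20*x^3 + 150*x^2 - 500*x + 625

Expanding det(x·I − A) (e.g. by cofactor expansion or by noting that A is similar to its Jordan form J, which has the same characteristic polynomial as A) gives
  χ_A(x) = x^4 - 20*x^3 + 150*x^2 - 500*x + 625
which factors as (x - 5)^4. The eigenvalues (with algebraic multiplicities) are λ = 5 with multiplicity 4.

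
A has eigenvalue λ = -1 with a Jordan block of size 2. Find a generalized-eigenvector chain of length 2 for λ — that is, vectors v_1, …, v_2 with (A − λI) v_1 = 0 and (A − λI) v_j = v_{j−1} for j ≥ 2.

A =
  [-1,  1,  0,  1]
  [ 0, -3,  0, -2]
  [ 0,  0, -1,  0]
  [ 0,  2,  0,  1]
A Jordan chain for λ = -1 of length 2:
v_1 = (1, -2, 0, 2)ᵀ
v_2 = (0, 1, 0, 0)ᵀ

Let N = A − (-1)·I. We want v_2 with N^2 v_2 = 0 but N^1 v_2 ≠ 0; then v_{j-1} := N · v_j for j = 2, …, 2.

Pick v_2 = (0, 1, 0, 0)ᵀ.
Then v_1 = N · v_2 = (1, -2, 0, 2)ᵀ.

Sanity check: (A − (-1)·I) v_1 = (0, 0, 0, 0)ᵀ = 0. ✓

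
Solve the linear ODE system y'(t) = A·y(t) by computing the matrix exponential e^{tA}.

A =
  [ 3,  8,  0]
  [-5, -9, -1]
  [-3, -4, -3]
e^{tA} =
  [-2*t^2*exp(-3*t) + 6*t*exp(-3*t) + exp(-3*t), 8*t*exp(-3*t), -4*t^2*exp(-3*t)]
  [3*t^2*exp(-3*t)/2 - 5*t*exp(-3*t), -6*t*exp(-3*t) + exp(-3*t), 3*t^2*exp(-3*t) - t*exp(-3*t)]
  [t^2*exp(-3*t) - 3*t*exp(-3*t), -4*t*exp(-3*t), 2*t^2*exp(-3*t) + exp(-3*t)]

Strategy: write A = P · J · P⁻¹ where J is a Jordan canonical form, so e^{tA} = P · e^{tJ} · P⁻¹, and e^{tJ} can be computed block-by-block.

A has Jordan form
J =
  [-3,  1,  0]
  [ 0, -3,  1]
  [ 0,  0, -3]
(up to reordering of blocks).

Per-block formulas:
  For a 3×3 Jordan block J_3(-3): exp(t · J_3(-3)) = e^(-3t)·(I + t·N + (t^2/2)·N^2), where N is the 3×3 nilpotent shift.

After assembling e^{tJ} and conjugating by P, we get:

e^{tA} =
  [-2*t^2*exp(-3*t) + 6*t*exp(-3*t) + exp(-3*t), 8*t*exp(-3*t), -4*t^2*exp(-3*t)]
  [3*t^2*exp(-3*t)/2 - 5*t*exp(-3*t), -6*t*exp(-3*t) + exp(-3*t), 3*t^2*exp(-3*t) - t*exp(-3*t)]
  [t^2*exp(-3*t) - 3*t*exp(-3*t), -4*t*exp(-3*t), 2*t^2*exp(-3*t) + exp(-3*t)]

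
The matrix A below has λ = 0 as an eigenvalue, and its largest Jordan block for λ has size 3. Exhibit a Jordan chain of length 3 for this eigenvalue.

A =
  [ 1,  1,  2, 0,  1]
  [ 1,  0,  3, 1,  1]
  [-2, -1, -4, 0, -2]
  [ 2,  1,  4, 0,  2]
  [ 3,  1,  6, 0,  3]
A Jordan chain for λ = 0 of length 3:
v_1 = (1, 0, -1, 1, 1)ᵀ
v_2 = (1, 1, -2, 2, 3)ᵀ
v_3 = (1, 0, 0, 0, 0)ᵀ

Let N = A − (0)·I. We want v_3 with N^3 v_3 = 0 but N^2 v_3 ≠ 0; then v_{j-1} := N · v_j for j = 3, …, 2.

Pick v_3 = (1, 0, 0, 0, 0)ᵀ.
Then v_2 = N · v_3 = (1, 1, -2, 2, 3)ᵀ.
Then v_1 = N · v_2 = (1, 0, -1, 1, 1)ᵀ.

Sanity check: (A − (0)·I) v_1 = (0, 0, 0, 0, 0)ᵀ = 0. ✓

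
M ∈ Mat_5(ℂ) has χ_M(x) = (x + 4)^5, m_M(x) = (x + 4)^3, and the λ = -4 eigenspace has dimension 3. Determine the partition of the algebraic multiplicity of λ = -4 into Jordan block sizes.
Block sizes for λ = -4: [3, 1, 1]

Step 1 — from the characteristic polynomial, algebraic multiplicity of λ = -4 is 5. From dim ker(M − (-4)·I) = 3, there are exactly 3 Jordan blocks for λ = -4.
Step 2 — from the minimal polynomial, the factor (x + 4)^3 tells us the largest block for λ = -4 has size 3.
Step 3 — with total size 5, 3 blocks, and largest block 3, the block sizes (in nonincreasing order) are [3, 1, 1].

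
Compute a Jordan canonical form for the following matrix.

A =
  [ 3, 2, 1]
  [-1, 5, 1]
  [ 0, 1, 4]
J_3(4)

The characteristic polynomial is
  det(x·I − A) = x^3 - 12*x^2 + 48*x - 64 = (x - 4)^3

Eigenvalues and multiplicities (the geometric multiplicity of λ is n − rank(A − λI), which equals the number of Jordan blocks for λ):
  λ = 4: algebraic multiplicity = 3, geometric multiplicity = 1

Determining the block sizes for each eigenvalue:
  λ = 4: one block (gm = 1), so the single block has size am = 3 → block sizes [3]

Assembling the blocks gives a Jordan form
J =
  [4, 1, 0]
  [0, 4, 1]
  [0, 0, 4]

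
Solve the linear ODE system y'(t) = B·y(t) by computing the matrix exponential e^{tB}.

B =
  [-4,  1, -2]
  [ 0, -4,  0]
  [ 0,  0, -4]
e^{tB} =
  [exp(-4*t), t*exp(-4*t), -2*t*exp(-4*t)]
  [0, exp(-4*t), 0]
  [0, 0, exp(-4*t)]

Strategy: write B = P · J · P⁻¹ where J is a Jordan canonical form, so e^{tB} = P · e^{tJ} · P⁻¹, and e^{tJ} can be computed block-by-block.

B has Jordan form
J =
  [-4,  1,  0]
  [ 0, -4,  0]
  [ 0,  0, -4]
(up to reordering of blocks).

Per-block formulas:
  For a 2×2 Jordan block J_2(-4): exp(t · J_2(-4)) = e^(-4t)·(I + t·N), where N is the 2×2 nilpotent shift.
  For a 1×1 block at λ = -4: exp(t · [-4]) = [e^(-4t)].

After assembling e^{tJ} and conjugating by P, we get:

e^{tB} =
  [exp(-4*t), t*exp(-4*t), -2*t*exp(-4*t)]
  [0, exp(-4*t), 0]
  [0, 0, exp(-4*t)]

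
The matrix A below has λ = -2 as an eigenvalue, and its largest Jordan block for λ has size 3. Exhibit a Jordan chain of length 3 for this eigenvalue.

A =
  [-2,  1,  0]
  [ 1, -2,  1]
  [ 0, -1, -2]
A Jordan chain for λ = -2 of length 3:
v_1 = (1, 0, -1)ᵀ
v_2 = (0, 1, 0)ᵀ
v_3 = (1, 0, 0)ᵀ

Let N = A − (-2)·I. We want v_3 with N^3 v_3 = 0 but N^2 v_3 ≠ 0; then v_{j-1} := N · v_j for j = 3, …, 2.

Pick v_3 = (1, 0, 0)ᵀ.
Then v_2 = N · v_3 = (0, 1, 0)ᵀ.
Then v_1 = N · v_2 = (1, 0, -1)ᵀ.

Sanity check: (A − (-2)·I) v_1 = (0, 0, 0)ᵀ = 0. ✓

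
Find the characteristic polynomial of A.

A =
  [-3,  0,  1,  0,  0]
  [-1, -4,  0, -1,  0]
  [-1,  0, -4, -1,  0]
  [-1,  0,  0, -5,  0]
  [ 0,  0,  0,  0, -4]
x^5 + 20*x^4 + 160*x^3 + 640*x^2 + 1280*x + 1024

Expanding det(x·I − A) (e.g. by cofactor expansion or by noting that A is similar to its Jordan form J, which has the same characteristic polynomial as A) gives
  χ_A(x) = x^5 + 20*x^4 + 160*x^3 + 640*x^2 + 1280*x + 1024
which factors as (x + 4)^5. The eigenvalues (with algebraic multiplicities) are λ = -4 with multiplicity 5.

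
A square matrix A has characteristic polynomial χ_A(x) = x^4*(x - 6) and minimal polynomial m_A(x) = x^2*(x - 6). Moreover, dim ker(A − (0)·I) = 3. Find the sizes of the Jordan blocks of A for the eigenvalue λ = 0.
Block sizes for λ = 0: [2, 1, 1]

Step 1 — from the characteristic polynomial, algebraic multiplicity of λ = 0 is 4. From dim ker(A − (0)·I) = 3, there are exactly 3 Jordan blocks for λ = 0.
Step 2 — from the minimal polynomial, the factor (x − 0)^2 tells us the largest block for λ = 0 has size 2.
Step 3 — with total size 4, 3 blocks, and largest block 2, the block sizes (in nonincreasing order) are [2, 1, 1].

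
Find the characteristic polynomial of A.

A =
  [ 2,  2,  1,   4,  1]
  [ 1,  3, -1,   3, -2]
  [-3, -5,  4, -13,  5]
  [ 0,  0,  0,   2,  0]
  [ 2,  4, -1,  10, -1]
x^5 - 10*x^4 + 40*x^3 - 80*x^2 + 80*x - 32

Expanding det(x·I − A) (e.g. by cofactor expansion or by noting that A is similar to its Jordan form J, which has the same characteristic polynomial as A) gives
  χ_A(x) = x^5 - 10*x^4 + 40*x^3 - 80*x^2 + 80*x - 32
which factors as (x - 2)^5. The eigenvalues (with algebraic multiplicities) are λ = 2 with multiplicity 5.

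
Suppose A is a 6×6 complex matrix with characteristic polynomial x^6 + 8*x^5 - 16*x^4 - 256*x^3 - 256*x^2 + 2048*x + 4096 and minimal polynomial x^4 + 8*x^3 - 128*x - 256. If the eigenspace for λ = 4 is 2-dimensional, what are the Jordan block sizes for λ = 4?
Block sizes for λ = 4: [1, 1]

Step 1 — from the characteristic polynomial, algebraic multiplicity of λ = 4 is 2. From dim ker(A − (4)·I) = 2, there are exactly 2 Jordan blocks for λ = 4.
Step 2 — from the minimal polynomial, the factor (x − 4) tells us the largest block for λ = 4 has size 1.
Step 3 — with total size 2, 2 blocks, and largest block 1, the block sizes (in nonincreasing order) are [1, 1].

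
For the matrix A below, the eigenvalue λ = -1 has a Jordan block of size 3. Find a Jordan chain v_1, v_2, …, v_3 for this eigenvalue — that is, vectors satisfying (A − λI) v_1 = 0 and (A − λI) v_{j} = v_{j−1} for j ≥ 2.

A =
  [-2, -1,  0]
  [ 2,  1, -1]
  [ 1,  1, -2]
A Jordan chain for λ = -1 of length 3:
v_1 = (-1, 1, 0)ᵀ
v_2 = (-1, 2, 1)ᵀ
v_3 = (1, 0, 0)ᵀ

Let N = A − (-1)·I. We want v_3 with N^3 v_3 = 0 but N^2 v_3 ≠ 0; then v_{j-1} := N · v_j for j = 3, …, 2.

Pick v_3 = (1, 0, 0)ᵀ.
Then v_2 = N · v_3 = (-1, 2, 1)ᵀ.
Then v_1 = N · v_2 = (-1, 1, 0)ᵀ.

Sanity check: (A − (-1)·I) v_1 = (0, 0, 0)ᵀ = 0. ✓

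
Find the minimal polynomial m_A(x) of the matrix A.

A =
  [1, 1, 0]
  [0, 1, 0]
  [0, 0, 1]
x^2 - 2*x + 1

The characteristic polynomial is χ_A(x) = (x - 1)^3, so the eigenvalues are known. The minimal polynomial is
  m_A(x) = Π_λ (x − λ)^{k_λ}
where k_λ is the size of the *largest* Jordan block for λ (equivalently, the smallest k with (A − λI)^k v = 0 for every generalised eigenvector v of λ).

  λ = 1: largest Jordan block has size 2, contributing (x − 1)^2

So m_A(x) = (x - 1)^2 = x^2 - 2*x + 1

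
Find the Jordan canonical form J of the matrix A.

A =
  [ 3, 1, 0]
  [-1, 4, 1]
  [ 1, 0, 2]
J_3(3)

The characteristic polynomial is
  det(x·I − A) = x^3 - 9*x^2 + 27*x - 27 = (x - 3)^3

Eigenvalues and multiplicities (the geometric multiplicity of λ is n − rank(A − λI), which equals the number of Jordan blocks for λ):
  λ = 3: algebraic multiplicity = 3, geometric multiplicity = 1

Determining the block sizes for each eigenvalue:
  λ = 3: one block (gm = 1), so the single block has size am = 3 → block sizes [3]

Assembling the blocks gives a Jordan form
J =
  [3, 1, 0]
  [0, 3, 1]
  [0, 0, 3]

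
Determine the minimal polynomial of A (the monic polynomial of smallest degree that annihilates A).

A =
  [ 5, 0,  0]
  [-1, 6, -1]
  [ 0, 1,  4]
x^3 - 15*x^2 + 75*x - 125

The characteristic polynomial is χ_A(x) = (x - 5)^3, so the eigenvalues are known. The minimal polynomial is
  m_A(x) = Π_λ (x − λ)^{k_λ}
where k_λ is the size of the *largest* Jordan block for λ (equivalently, the smallest k with (A − λI)^k v = 0 for every generalised eigenvector v of λ).

  λ = 5: largest Jordan block has size 3, contributing (x − 5)^3

So m_A(x) = (x - 5)^3 = x^3 - 15*x^2 + 75*x - 125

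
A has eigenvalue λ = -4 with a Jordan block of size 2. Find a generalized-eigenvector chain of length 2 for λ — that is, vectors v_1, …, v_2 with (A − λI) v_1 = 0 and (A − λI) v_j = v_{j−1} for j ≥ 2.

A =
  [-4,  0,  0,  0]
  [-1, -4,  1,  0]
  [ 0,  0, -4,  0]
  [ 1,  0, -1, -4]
A Jordan chain for λ = -4 of length 2:
v_1 = (0, -1, 0, 1)ᵀ
v_2 = (1, 0, 0, 0)ᵀ

Let N = A − (-4)·I. We want v_2 with N^2 v_2 = 0 but N^1 v_2 ≠ 0; then v_{j-1} := N · v_j for j = 2, …, 2.

Pick v_2 = (1, 0, 0, 0)ᵀ.
Then v_1 = N · v_2 = (0, -1, 0, 1)ᵀ.

Sanity check: (A − (-4)·I) v_1 = (0, 0, 0, 0)ᵀ = 0. ✓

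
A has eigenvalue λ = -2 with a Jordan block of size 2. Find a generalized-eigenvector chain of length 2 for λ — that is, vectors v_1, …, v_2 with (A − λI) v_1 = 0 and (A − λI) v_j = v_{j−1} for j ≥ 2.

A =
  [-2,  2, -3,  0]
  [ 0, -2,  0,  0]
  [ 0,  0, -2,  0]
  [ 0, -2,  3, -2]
A Jordan chain for λ = -2 of length 2:
v_1 = (2, 0, 0, -2)ᵀ
v_2 = (0, 1, 0, 0)ᵀ

Let N = A − (-2)·I. We want v_2 with N^2 v_2 = 0 but N^1 v_2 ≠ 0; then v_{j-1} := N · v_j for j = 2, …, 2.

Pick v_2 = (0, 1, 0, 0)ᵀ.
Then v_1 = N · v_2 = (2, 0, 0, -2)ᵀ.

Sanity check: (A − (-2)·I) v_1 = (0, 0, 0, 0)ᵀ = 0. ✓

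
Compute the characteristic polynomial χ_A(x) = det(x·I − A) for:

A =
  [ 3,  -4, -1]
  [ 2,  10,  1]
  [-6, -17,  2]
x^3 - 15*x^2 + 75*x - 125

Expanding det(x·I − A) (e.g. by cofactor expansion or by noting that A is similar to its Jordan form J, which has the same characteristic polynomial as A) gives
  χ_A(x) = x^3 - 15*x^2 + 75*x - 125
which factors as (x - 5)^3. The eigenvalues (with algebraic multiplicities) are λ = 5 with multiplicity 3.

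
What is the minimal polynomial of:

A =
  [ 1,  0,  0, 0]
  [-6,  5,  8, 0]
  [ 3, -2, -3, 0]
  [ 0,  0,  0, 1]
x^2 - 2*x + 1

The characteristic polynomial is χ_A(x) = (x - 1)^4, so the eigenvalues are known. The minimal polynomial is
  m_A(x) = Π_λ (x − λ)^{k_λ}
where k_λ is the size of the *largest* Jordan block for λ (equivalently, the smallest k with (A − λI)^k v = 0 for every generalised eigenvector v of λ).

  λ = 1: largest Jordan block has size 2, contributing (x − 1)^2

So m_A(x) = (x - 1)^2 = x^2 - 2*x + 1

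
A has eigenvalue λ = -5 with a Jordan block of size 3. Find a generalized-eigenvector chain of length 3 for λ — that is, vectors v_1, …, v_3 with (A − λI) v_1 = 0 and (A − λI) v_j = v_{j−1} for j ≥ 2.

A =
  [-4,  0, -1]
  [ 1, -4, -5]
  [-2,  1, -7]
A Jordan chain for λ = -5 of length 3:
v_1 = (3, 12, 3)ᵀ
v_2 = (1, 1, -2)ᵀ
v_3 = (1, 0, 0)ᵀ

Let N = A − (-5)·I. We want v_3 with N^3 v_3 = 0 but N^2 v_3 ≠ 0; then v_{j-1} := N · v_j for j = 3, …, 2.

Pick v_3 = (1, 0, 0)ᵀ.
Then v_2 = N · v_3 = (1, 1, -2)ᵀ.
Then v_1 = N · v_2 = (3, 12, 3)ᵀ.

Sanity check: (A − (-5)·I) v_1 = (0, 0, 0)ᵀ = 0. ✓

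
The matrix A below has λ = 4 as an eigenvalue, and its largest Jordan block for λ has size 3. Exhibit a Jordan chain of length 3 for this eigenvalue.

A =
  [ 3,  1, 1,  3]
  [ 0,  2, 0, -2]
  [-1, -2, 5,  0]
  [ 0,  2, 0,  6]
A Jordan chain for λ = 4 of length 3:
v_1 = (1, 0, 1, 0)ᵀ
v_2 = (1, -2, -2, 2)ᵀ
v_3 = (0, 1, 0, 0)ᵀ

Let N = A − (4)·I. We want v_3 with N^3 v_3 = 0 but N^2 v_3 ≠ 0; then v_{j-1} := N · v_j for j = 3, …, 2.

Pick v_3 = (0, 1, 0, 0)ᵀ.
Then v_2 = N · v_3 = (1, -2, -2, 2)ᵀ.
Then v_1 = N · v_2 = (1, 0, 1, 0)ᵀ.

Sanity check: (A − (4)·I) v_1 = (0, 0, 0, 0)ᵀ = 0. ✓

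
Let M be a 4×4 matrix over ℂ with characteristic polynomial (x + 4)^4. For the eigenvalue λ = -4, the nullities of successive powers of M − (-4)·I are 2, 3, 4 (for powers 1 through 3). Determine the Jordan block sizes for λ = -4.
Block sizes for λ = -4: [3, 1]

From the dimensions of kernels of powers, the number of Jordan blocks of size at least j is d_j − d_{j−1} where d_j = dim ker(N^j) (with d_0 = 0). Computing the differences gives [2, 1, 1].
The number of blocks of size exactly k is (#blocks of size ≥ k) − (#blocks of size ≥ k + 1), so the partition is: 1 block(s) of size 1, 1 block(s) of size 3.
In nonincreasing order the block sizes are [3, 1].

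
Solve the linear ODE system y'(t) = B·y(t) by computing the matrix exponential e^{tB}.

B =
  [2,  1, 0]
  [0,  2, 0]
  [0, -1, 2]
e^{tB} =
  [exp(2*t), t*exp(2*t), 0]
  [0, exp(2*t), 0]
  [0, -t*exp(2*t), exp(2*t)]

Strategy: write B = P · J · P⁻¹ where J is a Jordan canonical form, so e^{tB} = P · e^{tJ} · P⁻¹, and e^{tJ} can be computed block-by-block.

B has Jordan form
J =
  [2, 1, 0]
  [0, 2, 0]
  [0, 0, 2]
(up to reordering of blocks).

Per-block formulas:
  For a 1×1 block at λ = 2: exp(t · [2]) = [e^(2t)].
  For a 2×2 Jordan block J_2(2): exp(t · J_2(2)) = e^(2t)·(I + t·N), where N is the 2×2 nilpotent shift.

After assembling e^{tJ} and conjugating by P, we get:

e^{tB} =
  [exp(2*t), t*exp(2*t), 0]
  [0, exp(2*t), 0]
  [0, -t*exp(2*t), exp(2*t)]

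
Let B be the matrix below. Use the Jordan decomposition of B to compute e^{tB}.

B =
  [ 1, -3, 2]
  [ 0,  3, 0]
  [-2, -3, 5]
e^{tB} =
  [-2*t*exp(3*t) + exp(3*t), -3*t*exp(3*t), 2*t*exp(3*t)]
  [0, exp(3*t), 0]
  [-2*t*exp(3*t), -3*t*exp(3*t), 2*t*exp(3*t) + exp(3*t)]

Strategy: write B = P · J · P⁻¹ where J is a Jordan canonical form, so e^{tB} = P · e^{tJ} · P⁻¹, and e^{tJ} can be computed block-by-block.

B has Jordan form
J =
  [3, 1, 0]
  [0, 3, 0]
  [0, 0, 3]
(up to reordering of blocks).

Per-block formulas:
  For a 2×2 Jordan block J_2(3): exp(t · J_2(3)) = e^(3t)·(I + t·N), where N is the 2×2 nilpotent shift.
  For a 1×1 block at λ = 3: exp(t · [3]) = [e^(3t)].

After assembling e^{tJ} and conjugating by P, we get:

e^{tB} =
  [-2*t*exp(3*t) + exp(3*t), -3*t*exp(3*t), 2*t*exp(3*t)]
  [0, exp(3*t), 0]
  [-2*t*exp(3*t), -3*t*exp(3*t), 2*t*exp(3*t) + exp(3*t)]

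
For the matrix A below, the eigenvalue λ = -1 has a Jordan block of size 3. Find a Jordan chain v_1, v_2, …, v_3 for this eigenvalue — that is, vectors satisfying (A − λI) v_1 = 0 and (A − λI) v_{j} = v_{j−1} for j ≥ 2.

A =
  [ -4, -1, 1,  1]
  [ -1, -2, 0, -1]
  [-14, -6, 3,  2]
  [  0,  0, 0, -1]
A Jordan chain for λ = -1 of length 3:
v_1 = (-4, 4, -8, 0)ᵀ
v_2 = (-3, -1, -14, 0)ᵀ
v_3 = (1, 0, 0, 0)ᵀ

Let N = A − (-1)·I. We want v_3 with N^3 v_3 = 0 but N^2 v_3 ≠ 0; then v_{j-1} := N · v_j for j = 3, …, 2.

Pick v_3 = (1, 0, 0, 0)ᵀ.
Then v_2 = N · v_3 = (-3, -1, -14, 0)ᵀ.
Then v_1 = N · v_2 = (-4, 4, -8, 0)ᵀ.

Sanity check: (A − (-1)·I) v_1 = (0, 0, 0, 0)ᵀ = 0. ✓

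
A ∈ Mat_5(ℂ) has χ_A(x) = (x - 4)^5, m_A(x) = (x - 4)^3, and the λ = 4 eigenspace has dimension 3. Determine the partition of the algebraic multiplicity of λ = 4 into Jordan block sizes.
Block sizes for λ = 4: [3, 1, 1]

Step 1 — from the characteristic polynomial, algebraic multiplicity of λ = 4 is 5. From dim ker(A − (4)·I) = 3, there are exactly 3 Jordan blocks for λ = 4.
Step 2 — from the minimal polynomial, the factor (x − 4)^3 tells us the largest block for λ = 4 has size 3.
Step 3 — with total size 5, 3 blocks, and largest block 3, the block sizes (in nonincreasing order) are [3, 1, 1].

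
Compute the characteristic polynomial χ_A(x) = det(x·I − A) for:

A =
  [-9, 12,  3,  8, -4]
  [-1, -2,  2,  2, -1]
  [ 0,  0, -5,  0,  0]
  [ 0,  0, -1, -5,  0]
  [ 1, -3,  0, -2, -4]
x^5 + 25*x^4 + 250*x^3 + 1250*x^2 + 3125*x + 3125

Expanding det(x·I − A) (e.g. by cofactor expansion or by noting that A is similar to its Jordan form J, which has the same characteristic polynomial as A) gives
  χ_A(x) = x^5 + 25*x^4 + 250*x^3 + 1250*x^2 + 3125*x + 3125
which factors as (x + 5)^5. The eigenvalues (with algebraic multiplicities) are λ = -5 with multiplicity 5.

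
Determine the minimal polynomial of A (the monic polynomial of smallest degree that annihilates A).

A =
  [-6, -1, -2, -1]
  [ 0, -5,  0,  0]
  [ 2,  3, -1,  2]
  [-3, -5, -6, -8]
x^2 + 10*x + 25

The characteristic polynomial is χ_A(x) = (x + 5)^4, so the eigenvalues are known. The minimal polynomial is
  m_A(x) = Π_λ (x − λ)^{k_λ}
where k_λ is the size of the *largest* Jordan block for λ (equivalently, the smallest k with (A − λI)^k v = 0 for every generalised eigenvector v of λ).

  λ = -5: largest Jordan block has size 2, contributing (x + 5)^2

So m_A(x) = (x + 5)^2 = x^2 + 10*x + 25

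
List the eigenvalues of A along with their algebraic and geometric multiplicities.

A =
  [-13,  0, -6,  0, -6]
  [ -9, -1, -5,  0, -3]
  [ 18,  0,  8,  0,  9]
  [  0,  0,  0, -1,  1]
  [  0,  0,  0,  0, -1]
λ = -4: alg = 1, geom = 1; λ = -1: alg = 4, geom = 2

Step 1 — factor the characteristic polynomial to read off the algebraic multiplicities:
  χ_A(x) = (x + 1)^4*(x + 4)

Step 2 — compute geometric multiplicities via the rank-nullity identity g(λ) = n − rank(A − λI):
  rank(A − (-4)·I) = 4, so dim ker(A − (-4)·I) = n − 4 = 1
  rank(A − (-1)·I) = 3, so dim ker(A − (-1)·I) = n − 3 = 2

Summary:
  λ = -4: algebraic multiplicity = 1, geometric multiplicity = 1
  λ = -1: algebraic multiplicity = 4, geometric multiplicity = 2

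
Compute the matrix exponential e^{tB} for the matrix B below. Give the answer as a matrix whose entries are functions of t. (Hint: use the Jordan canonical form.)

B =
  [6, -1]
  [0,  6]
e^{tB} =
  [exp(6*t), -t*exp(6*t)]
  [0, exp(6*t)]

Strategy: write B = P · J · P⁻¹ where J is a Jordan canonical form, so e^{tB} = P · e^{tJ} · P⁻¹, and e^{tJ} can be computed block-by-block.

B has Jordan form
J =
  [6, 1]
  [0, 6]
(up to reordering of blocks).

Per-block formulas:
  For a 2×2 Jordan block J_2(6): exp(t · J_2(6)) = e^(6t)·(I + t·N), where N is the 2×2 nilpotent shift.

After assembling e^{tJ} and conjugating by P, we get:

e^{tB} =
  [exp(6*t), -t*exp(6*t)]
  [0, exp(6*t)]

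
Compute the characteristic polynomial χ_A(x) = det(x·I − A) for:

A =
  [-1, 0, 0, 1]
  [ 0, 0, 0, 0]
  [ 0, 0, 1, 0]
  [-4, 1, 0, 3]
x^4 - 3*x^3 + 3*x^2 - x

Expanding det(x·I − A) (e.g. by cofactor expansion or by noting that A is similar to its Jordan form J, which has the same characteristic polynomial as A) gives
  χ_A(x) = x^4 - 3*x^3 + 3*x^2 - x
which factors as x*(x - 1)^3. The eigenvalues (with algebraic multiplicities) are λ = 0 with multiplicity 1, λ = 1 with multiplicity 3.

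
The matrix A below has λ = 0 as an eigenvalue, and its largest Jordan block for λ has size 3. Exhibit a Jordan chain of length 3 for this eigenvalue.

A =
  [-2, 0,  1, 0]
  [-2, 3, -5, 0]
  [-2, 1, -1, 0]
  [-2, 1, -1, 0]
A Jordan chain for λ = 0 of length 3:
v_1 = (2, 8, 4, 4)ᵀ
v_2 = (-2, -2, -2, -2)ᵀ
v_3 = (1, 0, 0, 0)ᵀ

Let N = A − (0)·I. We want v_3 with N^3 v_3 = 0 but N^2 v_3 ≠ 0; then v_{j-1} := N · v_j for j = 3, …, 2.

Pick v_3 = (1, 0, 0, 0)ᵀ.
Then v_2 = N · v_3 = (-2, -2, -2, -2)ᵀ.
Then v_1 = N · v_2 = (2, 8, 4, 4)ᵀ.

Sanity check: (A − (0)·I) v_1 = (0, 0, 0, 0)ᵀ = 0. ✓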